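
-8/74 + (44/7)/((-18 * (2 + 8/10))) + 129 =2101094/16317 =128.77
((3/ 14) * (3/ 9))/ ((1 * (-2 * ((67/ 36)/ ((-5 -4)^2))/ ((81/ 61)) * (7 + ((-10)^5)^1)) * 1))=19683/ 953566579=0.00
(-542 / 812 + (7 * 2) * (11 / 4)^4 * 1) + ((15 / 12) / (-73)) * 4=1517358821 / 1896832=799.94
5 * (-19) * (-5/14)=475/14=33.93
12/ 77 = 0.16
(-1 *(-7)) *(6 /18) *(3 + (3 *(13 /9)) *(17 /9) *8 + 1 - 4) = 12376 /81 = 152.79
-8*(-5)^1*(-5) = -200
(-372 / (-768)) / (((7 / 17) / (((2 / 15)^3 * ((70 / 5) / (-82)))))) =-527 / 1107000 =-0.00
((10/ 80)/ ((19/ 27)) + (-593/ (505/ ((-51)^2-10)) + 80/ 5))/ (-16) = 232300581/ 1228160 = 189.15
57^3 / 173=185193 / 173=1070.48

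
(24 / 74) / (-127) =-12 / 4699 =-0.00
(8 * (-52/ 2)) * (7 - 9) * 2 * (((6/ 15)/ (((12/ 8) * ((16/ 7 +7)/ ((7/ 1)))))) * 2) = 25088/ 75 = 334.51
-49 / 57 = -0.86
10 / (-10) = -1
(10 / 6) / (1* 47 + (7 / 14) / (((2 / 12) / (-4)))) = 1 / 21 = 0.05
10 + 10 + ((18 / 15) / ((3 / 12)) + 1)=129 / 5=25.80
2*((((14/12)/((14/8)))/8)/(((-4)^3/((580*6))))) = -145/16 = -9.06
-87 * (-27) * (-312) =-732888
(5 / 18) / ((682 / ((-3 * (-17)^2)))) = -1445 / 4092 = -0.35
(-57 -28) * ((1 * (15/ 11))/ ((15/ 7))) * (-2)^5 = 19040/ 11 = 1730.91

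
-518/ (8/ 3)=-777/ 4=-194.25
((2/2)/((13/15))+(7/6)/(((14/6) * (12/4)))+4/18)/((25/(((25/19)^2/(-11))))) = -25/2574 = -0.01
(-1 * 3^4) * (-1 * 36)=2916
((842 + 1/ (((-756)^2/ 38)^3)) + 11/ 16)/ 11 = 1787782380296720225/ 23336772152504832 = 76.61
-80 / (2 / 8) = -320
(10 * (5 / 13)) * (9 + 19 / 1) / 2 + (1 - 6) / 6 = 4135 / 78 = 53.01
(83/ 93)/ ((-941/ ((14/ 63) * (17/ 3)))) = -0.00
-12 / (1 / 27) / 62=-162 / 31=-5.23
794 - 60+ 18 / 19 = 13964 / 19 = 734.95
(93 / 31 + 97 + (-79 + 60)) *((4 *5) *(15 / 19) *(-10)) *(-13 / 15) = 210600 / 19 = 11084.21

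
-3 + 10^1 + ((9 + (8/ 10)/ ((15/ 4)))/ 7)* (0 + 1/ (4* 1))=15391/ 2100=7.33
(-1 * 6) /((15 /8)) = -16 /5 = -3.20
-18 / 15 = -6 / 5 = -1.20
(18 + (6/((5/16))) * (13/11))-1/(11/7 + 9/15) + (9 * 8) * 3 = 1071043/4180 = 256.23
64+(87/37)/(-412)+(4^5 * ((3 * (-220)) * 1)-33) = -10302032483/15244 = -675809.01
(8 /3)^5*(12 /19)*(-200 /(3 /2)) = -52428800 /4617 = -11355.60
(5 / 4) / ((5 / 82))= 41 / 2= 20.50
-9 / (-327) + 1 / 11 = 142 / 1199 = 0.12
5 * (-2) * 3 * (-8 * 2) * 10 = 4800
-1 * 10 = -10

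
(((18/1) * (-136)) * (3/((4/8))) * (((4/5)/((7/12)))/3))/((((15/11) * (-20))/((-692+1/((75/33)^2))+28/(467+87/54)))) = -22445961284736/131796875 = -170307.23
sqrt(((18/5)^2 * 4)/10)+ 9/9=1+ 18 * sqrt(10)/25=3.28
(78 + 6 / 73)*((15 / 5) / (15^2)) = 76 / 73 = 1.04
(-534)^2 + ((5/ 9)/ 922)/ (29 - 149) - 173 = 56754934415/ 199152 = 284983.00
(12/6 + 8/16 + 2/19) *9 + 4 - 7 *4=-21/38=-0.55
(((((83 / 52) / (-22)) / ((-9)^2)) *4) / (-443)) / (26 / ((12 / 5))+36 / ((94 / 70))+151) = 3901 / 90989372331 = 0.00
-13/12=-1.08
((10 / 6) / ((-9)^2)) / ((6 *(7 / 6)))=0.00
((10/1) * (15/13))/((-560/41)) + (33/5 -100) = -343051/3640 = -94.24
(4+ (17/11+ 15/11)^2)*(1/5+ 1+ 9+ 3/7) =560976/4235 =132.46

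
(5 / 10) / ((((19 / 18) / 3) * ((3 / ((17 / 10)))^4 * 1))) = 0.15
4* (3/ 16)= 0.75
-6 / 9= -2 / 3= -0.67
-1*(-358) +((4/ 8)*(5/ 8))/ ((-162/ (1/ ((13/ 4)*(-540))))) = 325705537/ 909792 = 358.00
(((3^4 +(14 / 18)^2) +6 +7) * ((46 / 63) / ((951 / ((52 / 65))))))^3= 2803173285870719488 / 14286579716536465897125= 0.00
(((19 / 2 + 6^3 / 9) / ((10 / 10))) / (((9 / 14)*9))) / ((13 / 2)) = 938 / 1053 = 0.89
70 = 70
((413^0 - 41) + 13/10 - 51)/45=-299/150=-1.99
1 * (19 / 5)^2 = 361 / 25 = 14.44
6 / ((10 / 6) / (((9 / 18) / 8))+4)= 9 / 46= 0.20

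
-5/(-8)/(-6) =-5/48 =-0.10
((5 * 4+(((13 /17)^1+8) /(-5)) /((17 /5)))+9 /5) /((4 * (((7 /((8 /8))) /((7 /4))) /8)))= 10.64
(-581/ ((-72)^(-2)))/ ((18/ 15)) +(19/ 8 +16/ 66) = -662618189/ 264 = -2509917.38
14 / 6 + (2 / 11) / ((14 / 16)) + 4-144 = -31753 / 231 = -137.46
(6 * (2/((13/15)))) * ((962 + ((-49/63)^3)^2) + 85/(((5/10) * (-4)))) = 9775552970/767637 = 12734.60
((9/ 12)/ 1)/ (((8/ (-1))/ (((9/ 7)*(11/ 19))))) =-297/ 4256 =-0.07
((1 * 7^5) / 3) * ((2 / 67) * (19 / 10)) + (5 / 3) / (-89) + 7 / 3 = 28627667 / 89445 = 320.06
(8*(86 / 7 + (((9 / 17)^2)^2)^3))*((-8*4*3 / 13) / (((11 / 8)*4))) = -6996827611952613888 / 53018623587908251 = -131.97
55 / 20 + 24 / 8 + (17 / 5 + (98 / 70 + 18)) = 571 / 20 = 28.55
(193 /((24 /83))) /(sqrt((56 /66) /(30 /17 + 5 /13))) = 80095 * sqrt(969969) /74256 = 1062.31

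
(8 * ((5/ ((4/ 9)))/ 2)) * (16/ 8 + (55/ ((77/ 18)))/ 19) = 16020/ 133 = 120.45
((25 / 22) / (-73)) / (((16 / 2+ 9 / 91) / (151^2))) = -51872275 / 1183622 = -43.83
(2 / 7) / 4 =1 / 14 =0.07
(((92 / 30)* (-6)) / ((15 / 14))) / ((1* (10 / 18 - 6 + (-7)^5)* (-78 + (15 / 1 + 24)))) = -23 / 878150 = -0.00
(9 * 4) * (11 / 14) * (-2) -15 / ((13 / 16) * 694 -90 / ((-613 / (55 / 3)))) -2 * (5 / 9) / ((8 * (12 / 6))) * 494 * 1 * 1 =-63647660263 / 700167636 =-90.90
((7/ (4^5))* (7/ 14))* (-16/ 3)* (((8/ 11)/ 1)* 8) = -7/ 66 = -0.11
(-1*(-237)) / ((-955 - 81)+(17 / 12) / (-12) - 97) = -34128 / 163169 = -0.21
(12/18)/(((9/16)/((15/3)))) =160/27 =5.93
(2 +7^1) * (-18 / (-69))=54 / 23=2.35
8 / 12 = 2 / 3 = 0.67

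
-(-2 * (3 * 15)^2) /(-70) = -405 /7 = -57.86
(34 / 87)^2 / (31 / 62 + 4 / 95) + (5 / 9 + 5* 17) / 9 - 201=-1341632593 / 7016463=-191.21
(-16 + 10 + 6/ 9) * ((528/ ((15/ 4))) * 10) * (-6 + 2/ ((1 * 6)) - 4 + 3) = 450560/ 9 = 50062.22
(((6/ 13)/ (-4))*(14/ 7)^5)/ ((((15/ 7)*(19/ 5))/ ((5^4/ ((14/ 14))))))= -70000/ 247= -283.40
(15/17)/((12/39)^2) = 2535/272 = 9.32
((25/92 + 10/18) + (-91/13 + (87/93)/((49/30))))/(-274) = 0.02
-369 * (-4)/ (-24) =-123/ 2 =-61.50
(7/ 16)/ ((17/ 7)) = 49/ 272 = 0.18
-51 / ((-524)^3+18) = 51 / 143877806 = 0.00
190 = 190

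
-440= -440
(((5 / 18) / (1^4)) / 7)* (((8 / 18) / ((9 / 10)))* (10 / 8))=125 / 5103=0.02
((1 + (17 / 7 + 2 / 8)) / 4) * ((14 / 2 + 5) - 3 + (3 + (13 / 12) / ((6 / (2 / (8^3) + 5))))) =8165737 / 688128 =11.87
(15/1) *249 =3735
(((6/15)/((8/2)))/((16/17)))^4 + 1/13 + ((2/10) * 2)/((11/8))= 34483879503/93716480000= 0.37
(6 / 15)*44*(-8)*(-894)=629376 / 5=125875.20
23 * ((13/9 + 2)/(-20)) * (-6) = 713/30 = 23.77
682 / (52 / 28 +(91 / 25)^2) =45.15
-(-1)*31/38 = 31/38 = 0.82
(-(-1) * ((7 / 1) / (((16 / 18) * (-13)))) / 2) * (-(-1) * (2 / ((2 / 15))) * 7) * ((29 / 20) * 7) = -268569 / 832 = -322.80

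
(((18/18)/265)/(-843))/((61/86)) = -86/13627095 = -0.00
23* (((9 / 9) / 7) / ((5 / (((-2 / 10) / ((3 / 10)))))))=-46 / 105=-0.44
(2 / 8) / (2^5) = 0.01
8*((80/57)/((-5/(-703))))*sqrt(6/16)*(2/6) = 1184*sqrt(6)/9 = 322.24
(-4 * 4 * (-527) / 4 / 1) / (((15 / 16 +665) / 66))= 2226048 / 10655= 208.92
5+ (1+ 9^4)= 6567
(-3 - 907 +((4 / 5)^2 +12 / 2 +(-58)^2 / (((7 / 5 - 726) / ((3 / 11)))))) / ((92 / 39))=-8787691107 / 22915475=-383.48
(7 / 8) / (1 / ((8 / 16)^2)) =7 / 32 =0.22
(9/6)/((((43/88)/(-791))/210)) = -21926520/43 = -509919.07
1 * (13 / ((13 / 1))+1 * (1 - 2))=0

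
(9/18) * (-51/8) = -51/16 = -3.19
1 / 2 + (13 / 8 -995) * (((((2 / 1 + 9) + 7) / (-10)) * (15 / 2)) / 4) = 3353.14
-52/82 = -26/41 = -0.63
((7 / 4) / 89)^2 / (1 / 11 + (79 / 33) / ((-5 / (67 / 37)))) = -299145 / 600475168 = -0.00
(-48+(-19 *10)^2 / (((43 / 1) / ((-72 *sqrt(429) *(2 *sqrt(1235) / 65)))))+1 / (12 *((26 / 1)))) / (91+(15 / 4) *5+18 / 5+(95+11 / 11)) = -20793600 *sqrt(3135) / 180041 - 74875 / 326586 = -6466.84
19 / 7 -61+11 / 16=-6451 / 112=-57.60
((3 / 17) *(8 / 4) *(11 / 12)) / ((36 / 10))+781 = 478027 / 612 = 781.09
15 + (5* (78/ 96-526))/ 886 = 12.04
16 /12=4 /3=1.33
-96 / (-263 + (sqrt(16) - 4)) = 96 / 263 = 0.37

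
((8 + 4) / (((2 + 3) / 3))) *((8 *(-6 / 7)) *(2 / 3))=-1152 / 35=-32.91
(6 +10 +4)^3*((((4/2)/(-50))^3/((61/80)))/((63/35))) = -1024/2745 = -0.37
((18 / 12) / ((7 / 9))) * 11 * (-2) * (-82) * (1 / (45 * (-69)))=-902 / 805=-1.12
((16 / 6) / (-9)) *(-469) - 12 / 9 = 3716 / 27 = 137.63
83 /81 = 1.02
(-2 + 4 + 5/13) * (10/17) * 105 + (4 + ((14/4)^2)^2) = 1065565/3536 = 301.35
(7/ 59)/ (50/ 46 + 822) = 161/ 1116929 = 0.00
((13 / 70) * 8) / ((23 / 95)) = 988 / 161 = 6.14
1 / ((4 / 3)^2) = 9 / 16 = 0.56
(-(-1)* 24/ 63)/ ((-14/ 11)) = -44/ 147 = -0.30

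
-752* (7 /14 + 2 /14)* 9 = -30456 /7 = -4350.86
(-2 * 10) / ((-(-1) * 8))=-5 / 2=-2.50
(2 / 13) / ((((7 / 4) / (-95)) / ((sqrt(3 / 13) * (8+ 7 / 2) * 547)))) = -4780780 * sqrt(39) / 1183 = -25237.50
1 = 1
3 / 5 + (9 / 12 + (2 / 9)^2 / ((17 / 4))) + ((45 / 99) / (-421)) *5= 172969369 / 127537740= 1.36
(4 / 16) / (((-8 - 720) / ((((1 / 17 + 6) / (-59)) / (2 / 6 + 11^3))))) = 309 / 11665419584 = 0.00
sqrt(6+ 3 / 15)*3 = 3*sqrt(155) / 5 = 7.47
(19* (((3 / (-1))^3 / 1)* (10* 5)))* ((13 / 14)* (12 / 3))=-666900 / 7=-95271.43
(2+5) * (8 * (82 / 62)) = 2296 / 31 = 74.06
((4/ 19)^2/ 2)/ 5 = 8/ 1805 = 0.00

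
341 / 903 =0.38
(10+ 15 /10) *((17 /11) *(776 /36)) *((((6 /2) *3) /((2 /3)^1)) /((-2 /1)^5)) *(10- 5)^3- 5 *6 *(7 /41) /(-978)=-95049778235 /4704832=-20202.59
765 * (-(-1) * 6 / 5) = 918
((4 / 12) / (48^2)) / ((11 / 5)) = 5 / 76032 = 0.00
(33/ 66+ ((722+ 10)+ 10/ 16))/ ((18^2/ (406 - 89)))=619735/ 864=717.29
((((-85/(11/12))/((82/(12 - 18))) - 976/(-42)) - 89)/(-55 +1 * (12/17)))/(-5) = -730439/3362205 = -0.22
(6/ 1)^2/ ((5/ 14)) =504/ 5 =100.80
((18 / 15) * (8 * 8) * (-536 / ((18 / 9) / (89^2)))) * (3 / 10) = -1222748928 / 25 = -48909957.12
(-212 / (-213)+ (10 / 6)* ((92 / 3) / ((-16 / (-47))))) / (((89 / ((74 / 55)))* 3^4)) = 14293063 / 506720610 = 0.03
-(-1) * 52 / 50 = 26 / 25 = 1.04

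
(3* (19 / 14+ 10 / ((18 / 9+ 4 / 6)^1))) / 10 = 429 / 280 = 1.53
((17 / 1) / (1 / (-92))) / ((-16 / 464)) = 45356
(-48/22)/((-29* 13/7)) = 168/4147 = 0.04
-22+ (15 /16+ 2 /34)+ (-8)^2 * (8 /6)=52493 /816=64.33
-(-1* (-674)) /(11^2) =-674 /121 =-5.57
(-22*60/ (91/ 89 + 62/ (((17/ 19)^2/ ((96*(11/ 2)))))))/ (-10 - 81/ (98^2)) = 326072318880/ 101100187278403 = 0.00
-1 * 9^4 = -6561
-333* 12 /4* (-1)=999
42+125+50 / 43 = 7231 / 43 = 168.16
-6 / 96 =-1 / 16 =-0.06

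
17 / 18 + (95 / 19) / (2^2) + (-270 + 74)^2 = 1383055 / 36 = 38418.19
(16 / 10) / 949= 8 / 4745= 0.00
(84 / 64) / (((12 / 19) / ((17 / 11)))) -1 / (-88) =2269 / 704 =3.22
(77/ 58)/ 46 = 77/ 2668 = 0.03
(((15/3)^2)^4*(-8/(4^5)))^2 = 152587890625/16384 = 9313225.75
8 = 8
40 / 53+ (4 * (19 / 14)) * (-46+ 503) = 920678 / 371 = 2481.61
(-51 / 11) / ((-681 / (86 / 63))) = 1462 / 157311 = 0.01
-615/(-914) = 615/914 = 0.67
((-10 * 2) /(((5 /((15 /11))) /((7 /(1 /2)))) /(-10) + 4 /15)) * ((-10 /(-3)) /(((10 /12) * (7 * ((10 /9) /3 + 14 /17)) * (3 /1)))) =-183600 /13837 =-13.27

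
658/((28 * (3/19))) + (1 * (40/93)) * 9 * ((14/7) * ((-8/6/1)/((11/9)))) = 287233/2046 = 140.39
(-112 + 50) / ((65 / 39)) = -37.20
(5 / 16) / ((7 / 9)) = 45 / 112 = 0.40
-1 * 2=-2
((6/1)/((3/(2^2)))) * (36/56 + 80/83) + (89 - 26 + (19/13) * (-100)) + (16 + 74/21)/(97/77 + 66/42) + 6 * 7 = -52864562/2469831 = -21.40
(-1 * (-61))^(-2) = 1 / 3721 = 0.00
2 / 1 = 2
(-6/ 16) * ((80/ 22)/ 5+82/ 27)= -559/ 396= -1.41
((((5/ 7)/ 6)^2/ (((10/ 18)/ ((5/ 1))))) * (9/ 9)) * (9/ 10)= 45/ 392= 0.11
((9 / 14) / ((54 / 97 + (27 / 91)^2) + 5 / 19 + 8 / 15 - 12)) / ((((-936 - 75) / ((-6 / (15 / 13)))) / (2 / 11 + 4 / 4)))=-3316189149 / 8960567094842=-0.00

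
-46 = -46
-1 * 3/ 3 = -1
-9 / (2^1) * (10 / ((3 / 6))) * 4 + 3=-357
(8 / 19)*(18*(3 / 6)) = 72 / 19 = 3.79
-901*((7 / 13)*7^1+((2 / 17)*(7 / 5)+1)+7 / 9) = -3010559 / 585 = -5146.25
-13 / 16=-0.81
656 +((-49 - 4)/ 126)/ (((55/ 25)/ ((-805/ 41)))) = 5355883/ 8118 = 659.75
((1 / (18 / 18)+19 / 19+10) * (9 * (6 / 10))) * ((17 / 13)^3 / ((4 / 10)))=795906 / 2197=362.27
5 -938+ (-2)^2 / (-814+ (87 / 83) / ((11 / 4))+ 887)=-62504549 / 66997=-932.95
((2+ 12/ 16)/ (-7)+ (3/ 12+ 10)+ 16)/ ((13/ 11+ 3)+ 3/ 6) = 3982/ 721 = 5.52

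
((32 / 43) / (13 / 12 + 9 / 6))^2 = 147456 / 1776889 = 0.08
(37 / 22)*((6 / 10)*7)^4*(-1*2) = -7195797 / 6875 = -1046.66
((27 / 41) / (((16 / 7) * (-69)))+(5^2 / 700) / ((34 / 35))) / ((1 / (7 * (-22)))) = -643643 / 128248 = -5.02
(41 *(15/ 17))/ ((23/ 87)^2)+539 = 1056.62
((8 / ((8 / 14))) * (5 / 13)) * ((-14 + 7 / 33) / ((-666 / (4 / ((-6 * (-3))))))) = 2450 / 98901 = 0.02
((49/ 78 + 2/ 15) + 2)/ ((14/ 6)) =1077/ 910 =1.18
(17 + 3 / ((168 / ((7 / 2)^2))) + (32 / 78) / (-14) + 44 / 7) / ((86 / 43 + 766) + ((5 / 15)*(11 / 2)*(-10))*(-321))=29297 / 8302944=0.00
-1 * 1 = -1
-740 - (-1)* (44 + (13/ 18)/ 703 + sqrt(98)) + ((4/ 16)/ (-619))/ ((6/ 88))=-5451685247/ 7832826 + 7* sqrt(2)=-686.11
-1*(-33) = 33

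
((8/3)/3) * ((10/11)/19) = 0.04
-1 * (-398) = 398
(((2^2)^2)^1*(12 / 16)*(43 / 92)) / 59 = 129 / 1357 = 0.10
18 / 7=2.57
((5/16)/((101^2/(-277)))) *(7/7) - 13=-13.01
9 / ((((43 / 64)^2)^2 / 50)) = 7549747200 / 3418801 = 2208.30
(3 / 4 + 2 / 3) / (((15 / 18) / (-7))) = -11.90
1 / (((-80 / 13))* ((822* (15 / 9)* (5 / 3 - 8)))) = 39 / 2082400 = 0.00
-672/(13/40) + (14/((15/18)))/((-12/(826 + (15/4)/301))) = -36045547/11180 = -3224.11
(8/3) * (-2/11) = -16/33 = -0.48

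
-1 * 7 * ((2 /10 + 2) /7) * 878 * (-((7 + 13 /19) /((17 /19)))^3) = 30057009488 /24565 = 1223570.51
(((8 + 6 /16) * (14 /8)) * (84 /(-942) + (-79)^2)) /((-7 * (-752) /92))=1598.61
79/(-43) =-79/43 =-1.84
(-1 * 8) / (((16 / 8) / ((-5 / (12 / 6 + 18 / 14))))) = 140 / 23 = 6.09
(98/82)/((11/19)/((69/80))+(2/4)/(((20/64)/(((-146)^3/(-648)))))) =1238895/7966430216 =0.00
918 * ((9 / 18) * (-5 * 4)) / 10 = -918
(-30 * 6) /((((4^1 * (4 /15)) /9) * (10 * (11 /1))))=-1215 /88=-13.81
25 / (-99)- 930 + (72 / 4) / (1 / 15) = -65365 / 99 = -660.25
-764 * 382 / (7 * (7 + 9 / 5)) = -364810 / 77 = -4737.79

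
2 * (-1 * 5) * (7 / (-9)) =70 / 9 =7.78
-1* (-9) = 9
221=221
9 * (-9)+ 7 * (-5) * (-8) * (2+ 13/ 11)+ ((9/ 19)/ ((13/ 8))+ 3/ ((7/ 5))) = 15449960/ 19019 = 812.34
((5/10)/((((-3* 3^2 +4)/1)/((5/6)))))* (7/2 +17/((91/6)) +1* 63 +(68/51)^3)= -1719685/1356264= -1.27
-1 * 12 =-12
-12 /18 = -2 /3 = -0.67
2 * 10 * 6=120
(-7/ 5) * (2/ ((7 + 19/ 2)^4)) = -224/ 5929605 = -0.00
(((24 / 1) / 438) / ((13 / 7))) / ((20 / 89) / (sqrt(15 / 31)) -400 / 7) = -23287740 / 45100732469 -30527 * sqrt(465) / 225503662345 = -0.00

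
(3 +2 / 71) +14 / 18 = 2432 / 639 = 3.81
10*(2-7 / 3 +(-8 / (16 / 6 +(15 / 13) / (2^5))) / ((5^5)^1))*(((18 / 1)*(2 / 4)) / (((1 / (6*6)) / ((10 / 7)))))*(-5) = 4566489264 / 590275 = 7736.21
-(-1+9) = -8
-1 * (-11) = 11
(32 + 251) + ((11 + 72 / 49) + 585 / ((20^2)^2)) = 463301733 / 1568000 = 295.47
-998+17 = -981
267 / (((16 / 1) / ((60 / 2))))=4005 / 8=500.62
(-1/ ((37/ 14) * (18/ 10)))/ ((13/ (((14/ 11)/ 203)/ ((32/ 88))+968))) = -655025/ 41847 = -15.65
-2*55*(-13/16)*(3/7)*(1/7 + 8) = 311.90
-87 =-87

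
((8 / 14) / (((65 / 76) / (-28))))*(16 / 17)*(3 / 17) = -58368 / 18785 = -3.11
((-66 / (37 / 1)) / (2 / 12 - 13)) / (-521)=-36 / 134939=-0.00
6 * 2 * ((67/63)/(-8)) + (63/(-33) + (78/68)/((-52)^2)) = -5724091/1633632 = -3.50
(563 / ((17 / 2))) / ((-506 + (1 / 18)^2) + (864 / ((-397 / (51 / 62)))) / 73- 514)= -327761894664 / 5047522823029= -0.06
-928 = -928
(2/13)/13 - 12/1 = -2026/169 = -11.99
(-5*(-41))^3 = 8615125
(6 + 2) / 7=8 / 7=1.14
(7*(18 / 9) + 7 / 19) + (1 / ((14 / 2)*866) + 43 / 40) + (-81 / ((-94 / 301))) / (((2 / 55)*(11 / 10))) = 703710740169 / 108267320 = 6499.75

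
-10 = -10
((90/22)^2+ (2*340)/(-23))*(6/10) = -7.70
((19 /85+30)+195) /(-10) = -9572 /425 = -22.52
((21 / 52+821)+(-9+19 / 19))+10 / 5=42401 / 52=815.40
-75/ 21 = -25/ 7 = -3.57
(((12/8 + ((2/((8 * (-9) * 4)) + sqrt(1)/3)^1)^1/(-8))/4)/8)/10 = 1681/368640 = 0.00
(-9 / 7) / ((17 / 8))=-72 / 119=-0.61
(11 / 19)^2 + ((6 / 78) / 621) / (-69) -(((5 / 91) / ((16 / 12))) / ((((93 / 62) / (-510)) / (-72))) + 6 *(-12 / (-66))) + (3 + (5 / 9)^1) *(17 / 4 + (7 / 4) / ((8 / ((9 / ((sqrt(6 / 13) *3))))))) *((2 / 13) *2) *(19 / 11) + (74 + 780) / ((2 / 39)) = 266 *sqrt(78) / 1287 + 22031537733623 / 1407632499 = 15653.31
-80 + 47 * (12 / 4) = 61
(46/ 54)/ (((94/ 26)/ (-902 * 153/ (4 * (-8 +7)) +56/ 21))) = 61900475/ 7614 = 8129.82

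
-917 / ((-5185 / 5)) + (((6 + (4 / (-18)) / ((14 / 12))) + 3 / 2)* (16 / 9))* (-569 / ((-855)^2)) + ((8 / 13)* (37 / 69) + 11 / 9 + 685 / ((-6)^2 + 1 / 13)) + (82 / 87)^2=7690586902636766003 / 344839285702463175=22.30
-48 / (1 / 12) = -576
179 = 179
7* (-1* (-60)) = 420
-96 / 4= -24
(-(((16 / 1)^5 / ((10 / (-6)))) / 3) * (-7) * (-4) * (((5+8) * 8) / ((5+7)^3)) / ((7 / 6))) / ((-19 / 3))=-13631488 / 285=-47829.78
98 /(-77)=-14 /11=-1.27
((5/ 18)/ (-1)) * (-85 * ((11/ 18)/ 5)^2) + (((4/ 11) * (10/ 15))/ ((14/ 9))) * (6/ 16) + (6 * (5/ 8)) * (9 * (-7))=-105906737/ 449064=-235.84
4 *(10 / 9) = 40 / 9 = 4.44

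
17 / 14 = 1.21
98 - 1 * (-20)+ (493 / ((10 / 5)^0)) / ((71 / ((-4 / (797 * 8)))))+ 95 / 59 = 798639831 / 6677266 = 119.61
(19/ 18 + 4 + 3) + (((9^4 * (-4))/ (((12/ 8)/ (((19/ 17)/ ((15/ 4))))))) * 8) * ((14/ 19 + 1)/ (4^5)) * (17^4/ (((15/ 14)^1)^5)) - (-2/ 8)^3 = -37668974031247/ 9000000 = -4185441.56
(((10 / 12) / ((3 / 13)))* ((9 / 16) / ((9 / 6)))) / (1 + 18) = 65 / 912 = 0.07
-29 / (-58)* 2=1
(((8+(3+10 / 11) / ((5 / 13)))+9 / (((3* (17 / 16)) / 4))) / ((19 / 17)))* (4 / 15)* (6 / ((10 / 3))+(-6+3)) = -220344 / 26125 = -8.43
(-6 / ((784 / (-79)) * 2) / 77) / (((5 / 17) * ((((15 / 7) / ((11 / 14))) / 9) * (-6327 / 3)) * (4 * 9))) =-1343 / 2314838400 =-0.00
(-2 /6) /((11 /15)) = -5 /11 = -0.45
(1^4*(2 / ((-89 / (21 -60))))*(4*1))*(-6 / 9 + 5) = 1352 / 89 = 15.19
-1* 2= -2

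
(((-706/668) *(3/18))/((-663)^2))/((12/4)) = -353/2642688828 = -0.00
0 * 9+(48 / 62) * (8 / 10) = 96 / 155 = 0.62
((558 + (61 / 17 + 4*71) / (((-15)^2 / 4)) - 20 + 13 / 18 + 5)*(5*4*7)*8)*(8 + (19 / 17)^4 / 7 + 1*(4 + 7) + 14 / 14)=88250648768368 / 7099285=12430920.69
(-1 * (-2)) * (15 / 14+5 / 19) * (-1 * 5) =-1775 / 133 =-13.35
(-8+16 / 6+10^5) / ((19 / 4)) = 1199936 / 57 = 21051.51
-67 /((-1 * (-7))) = -67 /7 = -9.57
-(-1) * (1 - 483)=-482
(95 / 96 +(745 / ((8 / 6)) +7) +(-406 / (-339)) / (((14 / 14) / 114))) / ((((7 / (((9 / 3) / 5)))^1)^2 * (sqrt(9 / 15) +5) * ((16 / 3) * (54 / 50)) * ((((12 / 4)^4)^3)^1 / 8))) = 0.00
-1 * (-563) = 563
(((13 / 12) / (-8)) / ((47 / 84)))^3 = -753571 / 53157376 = -0.01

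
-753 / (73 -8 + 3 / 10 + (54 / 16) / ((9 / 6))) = -15060 / 1351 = -11.15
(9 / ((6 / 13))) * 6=117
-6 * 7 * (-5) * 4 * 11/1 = 9240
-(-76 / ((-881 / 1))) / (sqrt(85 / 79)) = -0.08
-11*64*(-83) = 58432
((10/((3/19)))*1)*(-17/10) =-323/3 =-107.67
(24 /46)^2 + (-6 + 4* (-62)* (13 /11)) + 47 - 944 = -6958469 /5819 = -1195.82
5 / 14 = 0.36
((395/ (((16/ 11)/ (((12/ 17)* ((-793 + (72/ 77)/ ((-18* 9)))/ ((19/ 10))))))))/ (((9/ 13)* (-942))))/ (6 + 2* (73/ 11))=155207506025/ 24382660176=6.37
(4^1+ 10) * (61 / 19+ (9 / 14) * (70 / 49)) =7688 / 133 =57.80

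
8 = 8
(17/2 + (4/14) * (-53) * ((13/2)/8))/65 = -213/3640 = -0.06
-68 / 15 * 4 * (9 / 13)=-816 / 65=-12.55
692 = 692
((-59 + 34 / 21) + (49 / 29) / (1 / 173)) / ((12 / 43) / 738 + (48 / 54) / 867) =328032834768 / 1959559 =167401.36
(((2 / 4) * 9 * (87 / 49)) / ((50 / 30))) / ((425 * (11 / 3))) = 7047 / 2290750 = 0.00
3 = 3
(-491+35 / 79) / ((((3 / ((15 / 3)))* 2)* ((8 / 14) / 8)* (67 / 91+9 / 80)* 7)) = -470215200 / 488141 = -963.28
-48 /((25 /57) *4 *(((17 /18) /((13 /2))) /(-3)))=240084 /425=564.90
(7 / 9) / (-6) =-7 / 54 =-0.13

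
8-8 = 0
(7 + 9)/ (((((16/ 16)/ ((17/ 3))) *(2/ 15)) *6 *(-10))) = -34/ 3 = -11.33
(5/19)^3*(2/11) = 250/75449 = 0.00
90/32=45/16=2.81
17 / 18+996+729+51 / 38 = 295366 / 171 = 1727.29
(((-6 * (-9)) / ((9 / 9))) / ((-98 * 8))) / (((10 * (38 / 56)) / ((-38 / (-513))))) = -1 / 1330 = -0.00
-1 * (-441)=441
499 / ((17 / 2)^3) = 3992 / 4913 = 0.81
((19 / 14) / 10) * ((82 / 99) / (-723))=-779 / 5010390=-0.00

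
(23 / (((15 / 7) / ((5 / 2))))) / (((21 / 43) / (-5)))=-4945 / 18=-274.72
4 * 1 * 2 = 8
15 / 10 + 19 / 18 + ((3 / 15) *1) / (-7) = 796 / 315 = 2.53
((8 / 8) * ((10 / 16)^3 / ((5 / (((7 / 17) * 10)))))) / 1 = 875 / 4352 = 0.20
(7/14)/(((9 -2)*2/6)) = 3/14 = 0.21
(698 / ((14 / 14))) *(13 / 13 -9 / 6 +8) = 5235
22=22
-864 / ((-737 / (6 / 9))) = 576 / 737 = 0.78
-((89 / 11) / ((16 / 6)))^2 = -71289 / 7744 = -9.21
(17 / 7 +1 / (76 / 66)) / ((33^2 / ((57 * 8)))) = 3508 / 2541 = 1.38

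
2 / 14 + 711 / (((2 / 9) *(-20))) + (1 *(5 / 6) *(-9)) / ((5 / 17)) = -51893 / 280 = -185.33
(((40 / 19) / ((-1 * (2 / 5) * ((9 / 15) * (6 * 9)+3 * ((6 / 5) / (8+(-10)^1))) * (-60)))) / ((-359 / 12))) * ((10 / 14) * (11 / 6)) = -2750 / 21915873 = -0.00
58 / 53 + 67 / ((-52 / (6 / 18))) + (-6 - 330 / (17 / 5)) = -14392087 / 140556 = -102.39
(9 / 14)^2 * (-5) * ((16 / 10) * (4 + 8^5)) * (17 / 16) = -11281761 / 98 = -115120.01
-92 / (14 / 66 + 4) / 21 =-1012 / 973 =-1.04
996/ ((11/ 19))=18924/ 11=1720.36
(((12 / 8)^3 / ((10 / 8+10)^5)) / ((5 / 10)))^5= 1099511627776 / 14910562365949066579341888427734375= 0.00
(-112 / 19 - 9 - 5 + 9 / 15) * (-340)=124644 / 19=6560.21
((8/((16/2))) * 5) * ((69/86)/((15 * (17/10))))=115/731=0.16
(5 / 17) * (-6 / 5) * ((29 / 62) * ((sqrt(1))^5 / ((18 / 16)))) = -232 / 1581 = -0.15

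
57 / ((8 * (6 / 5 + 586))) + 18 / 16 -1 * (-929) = 21847061 / 23488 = 930.14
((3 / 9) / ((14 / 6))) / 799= 1 / 5593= 0.00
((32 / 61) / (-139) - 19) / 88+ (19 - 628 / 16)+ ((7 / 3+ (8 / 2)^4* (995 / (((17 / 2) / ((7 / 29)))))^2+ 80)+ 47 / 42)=778614735796007801 / 3808381446408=204447.68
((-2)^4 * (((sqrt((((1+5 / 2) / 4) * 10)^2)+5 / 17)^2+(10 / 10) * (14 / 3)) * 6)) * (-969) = -136732854 / 17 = -8043109.06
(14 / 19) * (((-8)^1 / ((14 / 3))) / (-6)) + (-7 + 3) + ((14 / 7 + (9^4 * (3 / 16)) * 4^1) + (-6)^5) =-217135 / 76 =-2857.04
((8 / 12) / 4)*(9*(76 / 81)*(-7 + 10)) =38 / 9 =4.22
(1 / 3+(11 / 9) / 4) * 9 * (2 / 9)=23 / 18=1.28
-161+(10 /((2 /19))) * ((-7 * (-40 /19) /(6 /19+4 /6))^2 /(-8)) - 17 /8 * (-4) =-22595 /8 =-2824.38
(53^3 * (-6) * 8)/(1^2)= -7146096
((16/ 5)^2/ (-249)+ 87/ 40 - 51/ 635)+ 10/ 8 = 20893699/ 6324600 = 3.30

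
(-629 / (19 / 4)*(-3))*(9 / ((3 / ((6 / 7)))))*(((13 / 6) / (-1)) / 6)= -49062 / 133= -368.89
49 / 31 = 1.58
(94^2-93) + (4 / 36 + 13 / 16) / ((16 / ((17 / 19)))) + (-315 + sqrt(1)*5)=19429751 / 2304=8433.05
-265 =-265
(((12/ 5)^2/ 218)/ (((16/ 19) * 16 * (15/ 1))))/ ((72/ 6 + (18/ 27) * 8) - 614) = -171/ 780440000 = -0.00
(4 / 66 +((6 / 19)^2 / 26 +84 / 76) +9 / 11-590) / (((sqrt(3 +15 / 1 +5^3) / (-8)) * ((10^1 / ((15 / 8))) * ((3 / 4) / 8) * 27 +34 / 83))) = 120934118144 * sqrt(143) / 51135730503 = 28.28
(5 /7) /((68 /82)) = 205 /238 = 0.86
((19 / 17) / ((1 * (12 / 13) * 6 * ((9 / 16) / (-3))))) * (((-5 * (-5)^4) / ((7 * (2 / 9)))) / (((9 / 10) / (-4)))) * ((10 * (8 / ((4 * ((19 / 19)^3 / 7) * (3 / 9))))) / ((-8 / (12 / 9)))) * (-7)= -2161250000 / 459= -4708605.66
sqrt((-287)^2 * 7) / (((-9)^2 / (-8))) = -2296 * sqrt(7) / 81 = -75.00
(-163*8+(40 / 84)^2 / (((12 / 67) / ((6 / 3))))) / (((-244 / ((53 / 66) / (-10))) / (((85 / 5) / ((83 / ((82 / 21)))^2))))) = -1303934589101 / 80909290587510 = -0.02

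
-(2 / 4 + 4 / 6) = -7 / 6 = -1.17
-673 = -673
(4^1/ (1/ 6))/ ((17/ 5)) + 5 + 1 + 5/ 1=307/ 17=18.06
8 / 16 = 1 / 2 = 0.50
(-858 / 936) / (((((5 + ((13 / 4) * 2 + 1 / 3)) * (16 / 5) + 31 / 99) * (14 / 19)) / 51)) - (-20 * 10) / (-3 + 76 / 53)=-11364421405 / 87842552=-129.37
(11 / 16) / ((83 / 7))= 77 / 1328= 0.06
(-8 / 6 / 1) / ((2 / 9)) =-6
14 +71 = 85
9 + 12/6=11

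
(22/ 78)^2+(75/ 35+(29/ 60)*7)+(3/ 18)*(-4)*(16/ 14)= 1031447/ 212940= 4.84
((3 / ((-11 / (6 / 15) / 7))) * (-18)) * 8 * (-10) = -12096 / 11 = -1099.64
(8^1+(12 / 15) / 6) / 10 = 61 / 75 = 0.81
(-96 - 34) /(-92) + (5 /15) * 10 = 655 /138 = 4.75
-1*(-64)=64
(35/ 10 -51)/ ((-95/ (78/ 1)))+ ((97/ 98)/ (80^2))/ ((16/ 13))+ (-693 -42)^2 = 5421657294061/ 10035200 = 540264.00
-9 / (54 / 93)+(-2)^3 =-47 / 2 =-23.50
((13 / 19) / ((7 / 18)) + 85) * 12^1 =138468 / 133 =1041.11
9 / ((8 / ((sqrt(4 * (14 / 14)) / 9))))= 1 / 4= 0.25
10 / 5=2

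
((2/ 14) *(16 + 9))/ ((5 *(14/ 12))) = 30/ 49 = 0.61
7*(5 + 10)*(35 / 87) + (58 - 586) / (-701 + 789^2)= 42.24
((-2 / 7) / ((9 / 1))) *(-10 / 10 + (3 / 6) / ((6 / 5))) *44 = 22 / 27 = 0.81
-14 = -14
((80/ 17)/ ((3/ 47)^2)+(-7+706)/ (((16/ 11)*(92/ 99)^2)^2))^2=20106725025014508713243333817049/ 7873456112453012353449984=2553735.58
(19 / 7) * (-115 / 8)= -2185 / 56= -39.02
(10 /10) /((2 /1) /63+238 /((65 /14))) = 4095 /210046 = 0.02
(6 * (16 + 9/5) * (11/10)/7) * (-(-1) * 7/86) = 2937/2150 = 1.37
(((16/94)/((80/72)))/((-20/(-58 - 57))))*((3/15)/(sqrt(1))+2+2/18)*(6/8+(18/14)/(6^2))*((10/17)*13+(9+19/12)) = 12231791/419475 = 29.16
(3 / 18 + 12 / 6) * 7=91 / 6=15.17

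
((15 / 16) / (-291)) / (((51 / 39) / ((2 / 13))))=-5 / 13192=-0.00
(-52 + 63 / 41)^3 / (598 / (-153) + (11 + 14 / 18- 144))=1355104859877 / 1435486588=944.00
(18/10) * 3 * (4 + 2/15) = 558/25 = 22.32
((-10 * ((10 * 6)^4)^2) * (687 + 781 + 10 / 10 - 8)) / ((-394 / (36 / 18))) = 2453918976000000000 / 197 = 12456441502538071.07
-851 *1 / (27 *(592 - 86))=-37 / 594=-0.06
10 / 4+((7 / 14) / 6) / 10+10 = 1501 / 120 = 12.51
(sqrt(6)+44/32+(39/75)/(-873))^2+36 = 239971 * sqrt(6)/87300+1337962800841/30485160000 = 50.62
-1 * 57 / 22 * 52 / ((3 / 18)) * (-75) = 666900 / 11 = 60627.27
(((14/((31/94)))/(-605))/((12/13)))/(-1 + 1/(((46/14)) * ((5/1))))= 98371/1215324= 0.08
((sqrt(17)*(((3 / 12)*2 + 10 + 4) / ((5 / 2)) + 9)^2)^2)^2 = 259867279918891264 / 390625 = 665260236592.36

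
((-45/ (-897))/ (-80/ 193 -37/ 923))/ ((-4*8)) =205545/ 59602016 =0.00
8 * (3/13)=24/13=1.85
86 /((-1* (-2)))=43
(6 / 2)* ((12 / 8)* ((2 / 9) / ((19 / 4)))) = 4 / 19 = 0.21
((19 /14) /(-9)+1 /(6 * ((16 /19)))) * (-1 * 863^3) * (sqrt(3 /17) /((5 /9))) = -12211977293 * sqrt(51) /3808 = -22902038.29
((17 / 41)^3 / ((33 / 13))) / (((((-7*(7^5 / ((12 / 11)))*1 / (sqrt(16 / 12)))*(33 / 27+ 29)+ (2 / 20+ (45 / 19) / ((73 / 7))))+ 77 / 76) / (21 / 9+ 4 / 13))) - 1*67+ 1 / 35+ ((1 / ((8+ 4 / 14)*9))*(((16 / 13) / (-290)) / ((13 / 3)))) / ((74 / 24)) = -1302025068496862175163042986562421684 / 19441499359628695373376519318996845 - 5389720159315301600*sqrt(3) / 355292733601872295332519293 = -66.97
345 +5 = 350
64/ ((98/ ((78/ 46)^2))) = 48672/ 25921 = 1.88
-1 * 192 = -192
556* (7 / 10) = 1946 / 5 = 389.20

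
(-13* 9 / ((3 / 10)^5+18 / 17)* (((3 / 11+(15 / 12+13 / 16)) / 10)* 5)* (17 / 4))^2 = 23284455001259765625 / 77795857478416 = 299301.99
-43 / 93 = -0.46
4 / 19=0.21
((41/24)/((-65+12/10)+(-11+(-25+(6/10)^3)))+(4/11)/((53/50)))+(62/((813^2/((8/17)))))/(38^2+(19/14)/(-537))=769339453383291393697/2360671917799662525696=0.33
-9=-9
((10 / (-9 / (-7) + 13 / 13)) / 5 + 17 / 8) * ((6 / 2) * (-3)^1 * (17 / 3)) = -153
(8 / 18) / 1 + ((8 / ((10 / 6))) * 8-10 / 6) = 1673 / 45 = 37.18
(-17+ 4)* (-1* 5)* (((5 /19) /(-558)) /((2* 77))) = -325 /1632708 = -0.00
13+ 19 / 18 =14.06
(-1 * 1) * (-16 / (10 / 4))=32 / 5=6.40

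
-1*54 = -54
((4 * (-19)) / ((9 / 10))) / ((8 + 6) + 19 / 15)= -3800 / 687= -5.53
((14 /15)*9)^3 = 74088 /125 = 592.70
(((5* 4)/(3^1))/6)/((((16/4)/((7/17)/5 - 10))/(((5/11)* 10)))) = -7025/561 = -12.52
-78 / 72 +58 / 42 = 25 / 84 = 0.30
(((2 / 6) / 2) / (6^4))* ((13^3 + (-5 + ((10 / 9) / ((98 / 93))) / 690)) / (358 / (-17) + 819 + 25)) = 0.00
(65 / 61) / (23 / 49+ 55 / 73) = 232505 / 266814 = 0.87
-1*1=-1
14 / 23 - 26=-25.39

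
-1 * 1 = -1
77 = 77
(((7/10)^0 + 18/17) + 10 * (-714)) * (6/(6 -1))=-145614/17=-8565.53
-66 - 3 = -69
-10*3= -30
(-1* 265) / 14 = -265 / 14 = -18.93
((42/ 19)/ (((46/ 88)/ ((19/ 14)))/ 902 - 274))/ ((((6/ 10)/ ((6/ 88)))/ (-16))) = 505120/ 34435901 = 0.01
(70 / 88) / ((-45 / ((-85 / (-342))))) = -595 / 135432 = -0.00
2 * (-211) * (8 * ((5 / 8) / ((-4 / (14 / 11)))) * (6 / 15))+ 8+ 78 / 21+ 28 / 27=584816 / 2079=281.30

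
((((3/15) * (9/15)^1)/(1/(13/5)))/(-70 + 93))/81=13/77625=0.00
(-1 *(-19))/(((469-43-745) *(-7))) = 19/2233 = 0.01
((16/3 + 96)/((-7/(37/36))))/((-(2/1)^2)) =703/189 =3.72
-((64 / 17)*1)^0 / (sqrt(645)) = -0.04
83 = 83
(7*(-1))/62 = -7/62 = -0.11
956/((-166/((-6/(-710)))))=-0.05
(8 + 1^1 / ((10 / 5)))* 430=3655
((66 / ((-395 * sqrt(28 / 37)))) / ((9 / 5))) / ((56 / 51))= -187 * sqrt(259) / 30968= -0.10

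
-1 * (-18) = 18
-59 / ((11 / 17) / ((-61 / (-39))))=-61183 / 429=-142.62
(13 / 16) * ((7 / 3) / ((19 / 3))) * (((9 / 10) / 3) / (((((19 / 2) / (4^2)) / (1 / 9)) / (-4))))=-364 / 5415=-0.07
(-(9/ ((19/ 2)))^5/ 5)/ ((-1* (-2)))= -944784/ 12380495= -0.08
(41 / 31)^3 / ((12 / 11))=758131 / 357492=2.12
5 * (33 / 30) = 11 / 2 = 5.50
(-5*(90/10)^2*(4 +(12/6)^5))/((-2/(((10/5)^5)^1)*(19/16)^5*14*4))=30576476160/17332693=1764.09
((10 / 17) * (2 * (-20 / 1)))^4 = 25600000000 / 83521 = 306509.74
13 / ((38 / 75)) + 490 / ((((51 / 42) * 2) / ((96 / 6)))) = 2102015 / 646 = 3253.89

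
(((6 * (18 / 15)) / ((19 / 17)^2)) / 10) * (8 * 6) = 249696 / 9025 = 27.67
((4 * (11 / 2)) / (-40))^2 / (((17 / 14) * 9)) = 847 / 30600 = 0.03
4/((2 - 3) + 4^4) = 4/255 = 0.02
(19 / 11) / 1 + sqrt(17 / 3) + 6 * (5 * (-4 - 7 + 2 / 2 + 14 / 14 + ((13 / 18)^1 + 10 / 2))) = -3188 / 33 + sqrt(51) / 3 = -94.23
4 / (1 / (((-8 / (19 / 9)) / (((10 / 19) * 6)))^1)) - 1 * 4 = -44 / 5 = -8.80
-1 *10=-10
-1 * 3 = -3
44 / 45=0.98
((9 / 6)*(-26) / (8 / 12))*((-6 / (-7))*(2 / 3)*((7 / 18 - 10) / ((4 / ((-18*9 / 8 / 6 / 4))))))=-67.77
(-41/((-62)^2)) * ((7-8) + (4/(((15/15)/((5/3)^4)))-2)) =-92537/311364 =-0.30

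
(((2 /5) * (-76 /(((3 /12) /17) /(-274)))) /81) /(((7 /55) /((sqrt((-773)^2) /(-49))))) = -866754.50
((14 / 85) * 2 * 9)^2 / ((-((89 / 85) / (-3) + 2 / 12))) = 127008 / 2635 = 48.20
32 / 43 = 0.74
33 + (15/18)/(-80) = 3167/96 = 32.99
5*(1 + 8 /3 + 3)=100 /3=33.33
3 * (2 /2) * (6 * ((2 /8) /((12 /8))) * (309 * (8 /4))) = 1854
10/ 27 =0.37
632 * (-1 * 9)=-5688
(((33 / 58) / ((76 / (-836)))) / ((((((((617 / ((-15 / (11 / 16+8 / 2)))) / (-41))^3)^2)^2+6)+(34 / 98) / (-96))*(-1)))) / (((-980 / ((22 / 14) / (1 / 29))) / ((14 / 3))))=-0.00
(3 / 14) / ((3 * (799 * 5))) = 1 / 55930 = 0.00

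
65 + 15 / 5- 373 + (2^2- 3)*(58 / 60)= -9121 / 30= -304.03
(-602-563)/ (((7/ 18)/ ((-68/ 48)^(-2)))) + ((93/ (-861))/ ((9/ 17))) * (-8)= -1491.04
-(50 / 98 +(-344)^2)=-5798489 / 49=-118336.51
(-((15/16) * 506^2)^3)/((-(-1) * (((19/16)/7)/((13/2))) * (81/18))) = -8949438482736877125/76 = -117755769509695751.64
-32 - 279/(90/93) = -3203/10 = -320.30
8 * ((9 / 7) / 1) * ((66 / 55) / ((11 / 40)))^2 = 165888 / 847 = 195.85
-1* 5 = -5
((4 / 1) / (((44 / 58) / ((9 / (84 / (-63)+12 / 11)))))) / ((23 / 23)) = -783 / 4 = -195.75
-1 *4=-4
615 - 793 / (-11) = 7558 / 11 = 687.09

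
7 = 7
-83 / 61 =-1.36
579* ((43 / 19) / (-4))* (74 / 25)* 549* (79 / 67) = -39952888119 / 63650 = -627696.59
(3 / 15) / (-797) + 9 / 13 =35852 / 51805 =0.69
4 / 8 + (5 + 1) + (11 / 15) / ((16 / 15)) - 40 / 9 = 395 / 144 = 2.74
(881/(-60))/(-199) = 881/11940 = 0.07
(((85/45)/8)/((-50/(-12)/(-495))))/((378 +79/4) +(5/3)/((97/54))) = -54417/773435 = -0.07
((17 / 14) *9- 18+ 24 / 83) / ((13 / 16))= -63048 / 7553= -8.35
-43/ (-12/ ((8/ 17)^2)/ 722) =496736/ 867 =572.94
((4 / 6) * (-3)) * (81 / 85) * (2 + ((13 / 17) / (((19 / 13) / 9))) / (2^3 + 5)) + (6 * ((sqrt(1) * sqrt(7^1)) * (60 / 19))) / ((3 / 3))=-123606 / 27455 + 360 * sqrt(7) / 19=45.63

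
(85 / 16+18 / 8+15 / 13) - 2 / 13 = 137 / 16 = 8.56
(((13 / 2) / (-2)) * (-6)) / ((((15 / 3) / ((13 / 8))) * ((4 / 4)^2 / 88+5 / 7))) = 13013 / 1490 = 8.73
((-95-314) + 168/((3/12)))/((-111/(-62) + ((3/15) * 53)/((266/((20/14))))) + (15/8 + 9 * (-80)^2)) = 60723544/13300008223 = 0.00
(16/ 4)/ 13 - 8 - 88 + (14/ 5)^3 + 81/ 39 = -116453/ 1625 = -71.66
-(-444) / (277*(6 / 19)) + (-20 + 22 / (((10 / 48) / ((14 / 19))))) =1654854 / 26315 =62.89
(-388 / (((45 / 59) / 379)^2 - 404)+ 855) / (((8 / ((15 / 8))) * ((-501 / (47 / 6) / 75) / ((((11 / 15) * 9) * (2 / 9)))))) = -47549961410873075 / 137810924409408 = -345.04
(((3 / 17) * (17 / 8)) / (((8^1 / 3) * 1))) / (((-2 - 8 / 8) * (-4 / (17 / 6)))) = 17 / 512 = 0.03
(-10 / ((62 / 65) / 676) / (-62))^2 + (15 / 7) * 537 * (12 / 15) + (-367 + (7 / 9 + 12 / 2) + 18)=793871828656 / 58181823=13644.67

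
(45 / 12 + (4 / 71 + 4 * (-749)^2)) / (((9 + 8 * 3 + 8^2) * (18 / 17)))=1203785521 / 55096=21848.87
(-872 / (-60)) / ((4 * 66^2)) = 109 / 130680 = 0.00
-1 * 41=-41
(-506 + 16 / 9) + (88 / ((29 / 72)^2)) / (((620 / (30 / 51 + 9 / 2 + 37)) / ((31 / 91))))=-491.68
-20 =-20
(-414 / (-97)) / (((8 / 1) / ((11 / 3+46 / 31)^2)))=5277143 / 372868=14.15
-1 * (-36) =36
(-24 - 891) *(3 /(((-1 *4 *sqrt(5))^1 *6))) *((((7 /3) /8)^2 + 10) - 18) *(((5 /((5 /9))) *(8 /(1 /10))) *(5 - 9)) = 4171485 *sqrt(5) /8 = 1165965.50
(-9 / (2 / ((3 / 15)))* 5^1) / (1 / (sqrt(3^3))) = -27* sqrt(3) / 2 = -23.38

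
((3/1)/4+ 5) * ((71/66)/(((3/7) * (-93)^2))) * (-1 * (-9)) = 11431/761112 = 0.02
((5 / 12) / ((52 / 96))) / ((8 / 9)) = 45 / 52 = 0.87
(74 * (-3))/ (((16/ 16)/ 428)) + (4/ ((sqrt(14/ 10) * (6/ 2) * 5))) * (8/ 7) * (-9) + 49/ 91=-1235201/ 13 - 96 * sqrt(35)/ 245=-95017.78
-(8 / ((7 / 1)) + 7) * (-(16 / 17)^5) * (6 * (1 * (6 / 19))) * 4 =452984832 / 9938999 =45.58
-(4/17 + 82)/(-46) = 699/391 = 1.79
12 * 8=96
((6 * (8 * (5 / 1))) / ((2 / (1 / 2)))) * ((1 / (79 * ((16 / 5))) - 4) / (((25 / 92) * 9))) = -116173 / 1185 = -98.04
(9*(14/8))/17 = 63/68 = 0.93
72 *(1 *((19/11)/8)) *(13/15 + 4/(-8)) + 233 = 2387/10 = 238.70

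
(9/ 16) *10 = 45/ 8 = 5.62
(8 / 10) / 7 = 4 / 35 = 0.11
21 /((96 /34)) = 119 /16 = 7.44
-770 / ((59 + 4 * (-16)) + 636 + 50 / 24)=-9240 / 7597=-1.22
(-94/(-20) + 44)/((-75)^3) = -487/4218750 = -0.00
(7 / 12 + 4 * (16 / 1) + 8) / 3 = 871 / 36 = 24.19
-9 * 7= -63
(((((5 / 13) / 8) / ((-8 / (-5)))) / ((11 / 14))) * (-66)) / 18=-175 / 1248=-0.14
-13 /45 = -0.29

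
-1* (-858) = 858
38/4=19/2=9.50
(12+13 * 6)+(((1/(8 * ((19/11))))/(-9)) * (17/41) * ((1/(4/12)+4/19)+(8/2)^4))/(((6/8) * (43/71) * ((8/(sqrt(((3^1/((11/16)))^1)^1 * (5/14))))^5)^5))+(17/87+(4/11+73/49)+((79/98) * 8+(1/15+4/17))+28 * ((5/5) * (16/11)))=185380519/1328635 - 28565698590087890625 * sqrt(2310)/106393742820508762451026717548551914651648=139.53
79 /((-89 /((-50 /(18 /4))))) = 7900 /801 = 9.86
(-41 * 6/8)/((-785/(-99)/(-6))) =36531/1570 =23.27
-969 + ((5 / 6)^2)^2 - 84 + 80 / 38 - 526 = -38817581 / 24624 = -1576.41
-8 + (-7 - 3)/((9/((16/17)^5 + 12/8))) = -10.49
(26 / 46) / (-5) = -13 / 115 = -0.11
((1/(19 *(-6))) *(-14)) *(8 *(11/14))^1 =44/57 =0.77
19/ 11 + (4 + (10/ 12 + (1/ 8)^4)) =886817/ 135168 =6.56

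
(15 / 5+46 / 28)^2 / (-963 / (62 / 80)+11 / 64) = -2095600 / 120782011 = -0.02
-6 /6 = -1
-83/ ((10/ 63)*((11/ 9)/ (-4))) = 94122/ 55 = 1711.31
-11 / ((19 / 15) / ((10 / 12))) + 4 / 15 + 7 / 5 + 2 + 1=-293 / 114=-2.57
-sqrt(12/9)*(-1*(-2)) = -2.31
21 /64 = 0.33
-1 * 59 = -59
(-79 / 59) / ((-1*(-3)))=-79 / 177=-0.45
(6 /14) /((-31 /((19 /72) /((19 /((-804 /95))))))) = 67 /41230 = 0.00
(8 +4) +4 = 16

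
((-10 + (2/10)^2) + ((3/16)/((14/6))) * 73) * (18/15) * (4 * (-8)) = 137556/875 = 157.21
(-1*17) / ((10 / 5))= -17 / 2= -8.50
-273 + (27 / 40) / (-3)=-10929 / 40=-273.22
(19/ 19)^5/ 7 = 1/ 7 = 0.14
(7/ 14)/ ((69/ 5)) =5/ 138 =0.04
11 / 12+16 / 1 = 203 / 12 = 16.92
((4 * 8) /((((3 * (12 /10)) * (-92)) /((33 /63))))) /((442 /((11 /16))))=-605 /7685496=-0.00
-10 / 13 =-0.77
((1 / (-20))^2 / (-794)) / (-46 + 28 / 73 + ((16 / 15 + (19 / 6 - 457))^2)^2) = -147825 / 1972995818595083077802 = -0.00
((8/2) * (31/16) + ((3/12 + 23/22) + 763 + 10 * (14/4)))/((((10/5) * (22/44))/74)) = 656935/11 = 59721.36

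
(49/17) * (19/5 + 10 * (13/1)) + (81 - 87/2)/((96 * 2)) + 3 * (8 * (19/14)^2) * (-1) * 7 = 76.43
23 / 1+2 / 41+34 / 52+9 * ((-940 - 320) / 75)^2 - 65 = 66594689 / 26650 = 2498.86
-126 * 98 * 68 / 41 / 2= -419832 / 41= -10239.80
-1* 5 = -5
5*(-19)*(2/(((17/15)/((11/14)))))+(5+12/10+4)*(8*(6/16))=-60168/595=-101.12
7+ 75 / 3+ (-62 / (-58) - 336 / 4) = -1477 / 29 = -50.93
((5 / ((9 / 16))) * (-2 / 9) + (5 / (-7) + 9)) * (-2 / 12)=-1789 / 1701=-1.05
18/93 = 6/31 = 0.19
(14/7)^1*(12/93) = 0.26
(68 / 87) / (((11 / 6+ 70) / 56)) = 7616 / 12499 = 0.61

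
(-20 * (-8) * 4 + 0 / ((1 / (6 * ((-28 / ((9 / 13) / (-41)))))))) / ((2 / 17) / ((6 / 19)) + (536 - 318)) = 2.93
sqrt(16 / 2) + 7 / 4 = 7 / 4 + 2 * sqrt(2) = 4.58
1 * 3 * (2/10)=3/5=0.60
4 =4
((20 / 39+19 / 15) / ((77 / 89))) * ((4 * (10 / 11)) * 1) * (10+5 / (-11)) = 1235320 / 17303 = 71.39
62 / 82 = 0.76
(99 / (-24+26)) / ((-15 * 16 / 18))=-297 / 80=-3.71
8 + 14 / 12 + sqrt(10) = sqrt(10) + 55 / 6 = 12.33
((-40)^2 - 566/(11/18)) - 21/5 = 36829/55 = 669.62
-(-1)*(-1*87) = -87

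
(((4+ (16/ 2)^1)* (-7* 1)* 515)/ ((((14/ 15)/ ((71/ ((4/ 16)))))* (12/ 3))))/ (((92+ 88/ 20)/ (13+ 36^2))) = -44685919.61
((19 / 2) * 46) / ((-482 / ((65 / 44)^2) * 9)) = -1846325 / 8398368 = -0.22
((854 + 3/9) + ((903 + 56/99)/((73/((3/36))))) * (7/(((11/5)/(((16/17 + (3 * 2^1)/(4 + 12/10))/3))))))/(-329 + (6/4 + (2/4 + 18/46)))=-958563457127/365475055968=-2.62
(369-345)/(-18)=-4/3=-1.33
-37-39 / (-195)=-184 / 5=-36.80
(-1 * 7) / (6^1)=-7 / 6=-1.17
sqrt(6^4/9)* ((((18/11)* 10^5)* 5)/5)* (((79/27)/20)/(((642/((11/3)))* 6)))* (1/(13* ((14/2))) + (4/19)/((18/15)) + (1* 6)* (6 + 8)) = 344973250000/14985243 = 23020.86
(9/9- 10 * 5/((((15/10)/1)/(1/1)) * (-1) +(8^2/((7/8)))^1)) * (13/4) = 3939/4012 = 0.98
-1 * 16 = -16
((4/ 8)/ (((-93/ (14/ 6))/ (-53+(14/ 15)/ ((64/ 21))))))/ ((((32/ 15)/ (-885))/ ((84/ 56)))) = -52230045/ 126976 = -411.34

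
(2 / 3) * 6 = 4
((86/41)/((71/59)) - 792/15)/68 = -371567/494870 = -0.75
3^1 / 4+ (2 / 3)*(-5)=-31 / 12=-2.58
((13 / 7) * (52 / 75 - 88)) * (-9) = 255372 / 175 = 1459.27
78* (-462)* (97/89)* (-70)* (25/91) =67221000/89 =755292.13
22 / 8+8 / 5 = 87 / 20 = 4.35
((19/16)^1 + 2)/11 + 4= 755/176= 4.29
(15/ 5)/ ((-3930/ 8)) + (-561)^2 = 206142251/ 655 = 314720.99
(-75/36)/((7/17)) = -425/84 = -5.06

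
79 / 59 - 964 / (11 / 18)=-1022899 / 649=-1576.12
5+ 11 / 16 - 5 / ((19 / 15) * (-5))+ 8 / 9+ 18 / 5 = 150013 / 13680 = 10.97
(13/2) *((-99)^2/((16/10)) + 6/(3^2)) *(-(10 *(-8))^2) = -764561200/3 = -254853733.33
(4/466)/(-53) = -2/12349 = -0.00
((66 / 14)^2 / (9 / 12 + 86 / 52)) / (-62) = -28314 / 189875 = -0.15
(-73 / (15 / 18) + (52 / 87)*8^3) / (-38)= -47507 / 8265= -5.75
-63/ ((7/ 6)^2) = -324/ 7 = -46.29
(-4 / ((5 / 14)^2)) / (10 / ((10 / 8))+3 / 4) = -448 / 125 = -3.58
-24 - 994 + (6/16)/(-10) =-81443/80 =-1018.04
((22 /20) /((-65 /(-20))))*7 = 154 /65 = 2.37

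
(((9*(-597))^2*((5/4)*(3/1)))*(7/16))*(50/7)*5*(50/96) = 451080140625/512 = 881015899.66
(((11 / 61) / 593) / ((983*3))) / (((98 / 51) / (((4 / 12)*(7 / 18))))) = 187 / 26881892604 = 0.00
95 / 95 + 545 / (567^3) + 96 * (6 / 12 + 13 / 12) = 27889492784 / 182284263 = 153.00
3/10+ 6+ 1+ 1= 83/10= 8.30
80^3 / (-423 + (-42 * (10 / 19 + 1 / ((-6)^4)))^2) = 8623521792000 / 1129756441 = 7633.08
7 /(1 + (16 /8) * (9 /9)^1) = 7 /3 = 2.33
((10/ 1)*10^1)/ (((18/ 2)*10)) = 10/ 9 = 1.11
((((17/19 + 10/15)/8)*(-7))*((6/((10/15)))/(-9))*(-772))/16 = -65.92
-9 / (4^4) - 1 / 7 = -319 / 1792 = -0.18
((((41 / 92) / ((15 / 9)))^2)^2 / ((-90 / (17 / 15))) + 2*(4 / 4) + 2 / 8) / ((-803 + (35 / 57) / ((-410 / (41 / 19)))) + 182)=-5455064378742687 / 1505648680852000000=-0.00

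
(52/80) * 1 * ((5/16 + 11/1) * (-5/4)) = -2353/256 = -9.19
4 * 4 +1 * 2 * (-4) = 8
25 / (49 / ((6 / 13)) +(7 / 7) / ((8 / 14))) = 60 / 259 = 0.23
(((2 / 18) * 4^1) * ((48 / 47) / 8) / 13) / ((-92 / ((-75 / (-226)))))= -25 / 1587989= -0.00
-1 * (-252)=252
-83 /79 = -1.05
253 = 253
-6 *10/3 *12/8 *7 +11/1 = -199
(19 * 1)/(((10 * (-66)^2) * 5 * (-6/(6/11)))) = -19/2395800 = -0.00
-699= -699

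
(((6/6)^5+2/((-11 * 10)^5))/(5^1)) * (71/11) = 571731049929/442890250000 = 1.29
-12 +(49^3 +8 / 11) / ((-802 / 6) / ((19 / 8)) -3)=-74212407 / 37169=-1996.62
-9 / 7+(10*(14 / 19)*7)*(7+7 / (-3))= 95527 / 399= 239.42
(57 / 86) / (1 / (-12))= -342 / 43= -7.95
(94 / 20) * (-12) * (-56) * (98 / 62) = 4992.31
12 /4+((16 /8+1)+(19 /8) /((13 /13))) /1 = 8.38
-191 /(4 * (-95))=0.50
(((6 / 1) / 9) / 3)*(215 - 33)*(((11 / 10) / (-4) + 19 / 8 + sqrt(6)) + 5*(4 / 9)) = 364*sqrt(6) / 9 + 70798 / 405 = 273.88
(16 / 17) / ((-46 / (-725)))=5800 / 391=14.83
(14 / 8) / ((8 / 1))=7 / 32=0.22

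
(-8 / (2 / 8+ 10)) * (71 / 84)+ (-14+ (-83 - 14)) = -111.66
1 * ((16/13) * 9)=144/13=11.08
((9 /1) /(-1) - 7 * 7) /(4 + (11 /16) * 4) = -232 /27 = -8.59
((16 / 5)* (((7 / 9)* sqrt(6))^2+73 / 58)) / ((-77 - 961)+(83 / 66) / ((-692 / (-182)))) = -93231776 / 6184712115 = -0.02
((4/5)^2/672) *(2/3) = 1/1575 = 0.00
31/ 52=0.60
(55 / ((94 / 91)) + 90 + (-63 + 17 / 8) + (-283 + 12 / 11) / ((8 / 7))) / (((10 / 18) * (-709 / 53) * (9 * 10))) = 9004011 / 36655300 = 0.25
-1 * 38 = -38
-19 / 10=-1.90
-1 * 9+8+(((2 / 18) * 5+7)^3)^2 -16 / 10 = 494330504387 / 2657205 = 186034.01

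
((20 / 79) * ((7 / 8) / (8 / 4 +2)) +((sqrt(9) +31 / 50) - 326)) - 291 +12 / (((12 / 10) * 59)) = -571583211 / 932200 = -613.16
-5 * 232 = -1160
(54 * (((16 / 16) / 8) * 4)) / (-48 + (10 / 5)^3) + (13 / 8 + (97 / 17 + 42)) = 48.66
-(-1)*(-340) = -340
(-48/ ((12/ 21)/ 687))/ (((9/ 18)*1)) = -115416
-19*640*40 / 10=-48640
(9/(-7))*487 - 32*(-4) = -3487/7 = -498.14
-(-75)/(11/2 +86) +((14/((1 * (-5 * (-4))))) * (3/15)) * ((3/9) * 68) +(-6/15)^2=760/183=4.15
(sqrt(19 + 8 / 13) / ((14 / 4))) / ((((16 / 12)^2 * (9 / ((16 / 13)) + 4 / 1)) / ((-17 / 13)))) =-0.08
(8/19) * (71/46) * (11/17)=3124/7429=0.42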